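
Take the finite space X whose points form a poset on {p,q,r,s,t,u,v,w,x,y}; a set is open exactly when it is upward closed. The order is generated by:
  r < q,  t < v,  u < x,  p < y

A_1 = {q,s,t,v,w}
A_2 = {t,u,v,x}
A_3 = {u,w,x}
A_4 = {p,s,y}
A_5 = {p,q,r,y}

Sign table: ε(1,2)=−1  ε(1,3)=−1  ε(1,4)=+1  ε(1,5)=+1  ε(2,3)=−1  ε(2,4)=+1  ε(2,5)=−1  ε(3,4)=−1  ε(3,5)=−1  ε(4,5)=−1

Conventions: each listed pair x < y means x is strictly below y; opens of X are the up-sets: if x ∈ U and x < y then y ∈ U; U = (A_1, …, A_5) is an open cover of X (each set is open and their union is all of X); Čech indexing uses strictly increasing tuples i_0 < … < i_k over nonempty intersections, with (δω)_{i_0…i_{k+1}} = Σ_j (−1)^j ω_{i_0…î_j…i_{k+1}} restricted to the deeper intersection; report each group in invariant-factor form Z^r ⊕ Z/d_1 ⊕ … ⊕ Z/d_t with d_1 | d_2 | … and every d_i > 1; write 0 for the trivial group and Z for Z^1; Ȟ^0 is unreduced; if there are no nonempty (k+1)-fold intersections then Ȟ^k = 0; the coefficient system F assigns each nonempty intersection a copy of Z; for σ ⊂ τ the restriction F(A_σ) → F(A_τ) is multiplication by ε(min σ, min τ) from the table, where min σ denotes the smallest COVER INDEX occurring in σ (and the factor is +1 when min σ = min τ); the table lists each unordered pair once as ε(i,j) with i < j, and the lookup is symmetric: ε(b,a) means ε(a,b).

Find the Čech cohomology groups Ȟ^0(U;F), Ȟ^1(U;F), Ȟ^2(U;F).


Ȟ^0 = 0, Ȟ^1 = Z ⊕ Z/2 and Ȟ^2 = 0

nonempty intersections:
  A12={t,v} A13={w} A14={s} A15={q} A23={u,x} A45={p,y}
C dims 5,6; δ0: rk 5, SNF 1^4·2
Ȟ^0: (5−5)−0=0 ⇒ 0
Ȟ^1: (6−0)−5=1 plus torsion [2] ⇒ Z ⊕ Z/2
Ȟ^2: (0−0)−0=0 ⇒ 0


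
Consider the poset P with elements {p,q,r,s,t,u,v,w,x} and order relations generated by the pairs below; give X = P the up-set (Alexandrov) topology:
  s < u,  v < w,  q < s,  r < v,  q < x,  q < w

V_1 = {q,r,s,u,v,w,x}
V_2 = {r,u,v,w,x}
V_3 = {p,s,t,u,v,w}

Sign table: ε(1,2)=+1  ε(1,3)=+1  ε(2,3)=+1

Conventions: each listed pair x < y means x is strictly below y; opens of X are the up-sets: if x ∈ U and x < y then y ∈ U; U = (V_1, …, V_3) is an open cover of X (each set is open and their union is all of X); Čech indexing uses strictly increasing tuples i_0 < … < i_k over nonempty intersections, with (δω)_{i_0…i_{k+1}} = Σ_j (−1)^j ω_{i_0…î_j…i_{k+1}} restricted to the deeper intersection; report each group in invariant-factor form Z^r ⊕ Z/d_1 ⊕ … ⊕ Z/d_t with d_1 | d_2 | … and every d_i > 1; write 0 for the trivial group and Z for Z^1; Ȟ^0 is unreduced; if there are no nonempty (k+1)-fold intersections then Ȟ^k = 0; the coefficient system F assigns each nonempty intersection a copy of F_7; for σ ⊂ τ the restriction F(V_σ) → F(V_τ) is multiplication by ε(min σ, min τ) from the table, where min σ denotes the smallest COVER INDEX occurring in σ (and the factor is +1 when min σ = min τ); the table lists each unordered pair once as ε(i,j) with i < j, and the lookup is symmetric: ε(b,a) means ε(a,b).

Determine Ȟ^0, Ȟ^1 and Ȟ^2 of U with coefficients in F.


cover nerve:
  V12={r,u,v,w,x} V13={s,u,v,w} V23={u,v,w}
  V123={u,v,w}
C dims 3,3,1; δ0: rk_F7 2; δ1: rk_F7 1
Ȟ^0: (3−2)−0=1 ⇒ Z/7
Ȟ^1: (3−1)−2=0 ⇒ 0
Ȟ^2: (1−0)−1=0 ⇒ 0

Ȟ^0(U;F) ≅ Z/7,  Ȟ^1(U;F) ≅ 0,  Ȟ^2(U;F) ≅ 0


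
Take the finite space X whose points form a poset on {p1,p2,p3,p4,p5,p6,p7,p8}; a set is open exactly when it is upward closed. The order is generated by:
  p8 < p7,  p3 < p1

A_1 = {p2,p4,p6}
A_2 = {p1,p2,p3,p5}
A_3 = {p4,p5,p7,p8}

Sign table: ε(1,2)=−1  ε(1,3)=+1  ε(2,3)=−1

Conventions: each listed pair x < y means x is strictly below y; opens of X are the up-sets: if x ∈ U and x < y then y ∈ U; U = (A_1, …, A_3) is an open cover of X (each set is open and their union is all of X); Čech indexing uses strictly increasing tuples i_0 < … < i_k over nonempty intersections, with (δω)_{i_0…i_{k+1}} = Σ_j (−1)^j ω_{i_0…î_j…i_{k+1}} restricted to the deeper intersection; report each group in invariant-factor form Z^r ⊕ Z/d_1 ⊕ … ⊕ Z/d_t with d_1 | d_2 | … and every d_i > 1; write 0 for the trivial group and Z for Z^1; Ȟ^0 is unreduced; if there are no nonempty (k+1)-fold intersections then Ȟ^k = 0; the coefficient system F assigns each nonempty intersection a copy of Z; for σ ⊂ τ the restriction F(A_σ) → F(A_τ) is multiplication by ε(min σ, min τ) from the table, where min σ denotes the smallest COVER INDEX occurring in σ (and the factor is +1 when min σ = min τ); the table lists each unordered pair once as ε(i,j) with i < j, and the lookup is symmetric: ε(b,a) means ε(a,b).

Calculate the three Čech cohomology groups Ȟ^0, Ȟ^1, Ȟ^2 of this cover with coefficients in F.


Ȟ^0(U;F) ≅ Z, Ȟ^1(U;F) ≅ Z and Ȟ^2(U;F) ≅ 0

cover nerve:
  A12={p2} A13={p4} A23={p5}
C dims 3,3; δ0: rk 2, SNF 1^2
Ȟ^0: (3−2)−0=1 ⇒ Z
Ȟ^1: (3−0)−2=1 ⇒ Z
Ȟ^2: (0−0)−0=0 ⇒ 0


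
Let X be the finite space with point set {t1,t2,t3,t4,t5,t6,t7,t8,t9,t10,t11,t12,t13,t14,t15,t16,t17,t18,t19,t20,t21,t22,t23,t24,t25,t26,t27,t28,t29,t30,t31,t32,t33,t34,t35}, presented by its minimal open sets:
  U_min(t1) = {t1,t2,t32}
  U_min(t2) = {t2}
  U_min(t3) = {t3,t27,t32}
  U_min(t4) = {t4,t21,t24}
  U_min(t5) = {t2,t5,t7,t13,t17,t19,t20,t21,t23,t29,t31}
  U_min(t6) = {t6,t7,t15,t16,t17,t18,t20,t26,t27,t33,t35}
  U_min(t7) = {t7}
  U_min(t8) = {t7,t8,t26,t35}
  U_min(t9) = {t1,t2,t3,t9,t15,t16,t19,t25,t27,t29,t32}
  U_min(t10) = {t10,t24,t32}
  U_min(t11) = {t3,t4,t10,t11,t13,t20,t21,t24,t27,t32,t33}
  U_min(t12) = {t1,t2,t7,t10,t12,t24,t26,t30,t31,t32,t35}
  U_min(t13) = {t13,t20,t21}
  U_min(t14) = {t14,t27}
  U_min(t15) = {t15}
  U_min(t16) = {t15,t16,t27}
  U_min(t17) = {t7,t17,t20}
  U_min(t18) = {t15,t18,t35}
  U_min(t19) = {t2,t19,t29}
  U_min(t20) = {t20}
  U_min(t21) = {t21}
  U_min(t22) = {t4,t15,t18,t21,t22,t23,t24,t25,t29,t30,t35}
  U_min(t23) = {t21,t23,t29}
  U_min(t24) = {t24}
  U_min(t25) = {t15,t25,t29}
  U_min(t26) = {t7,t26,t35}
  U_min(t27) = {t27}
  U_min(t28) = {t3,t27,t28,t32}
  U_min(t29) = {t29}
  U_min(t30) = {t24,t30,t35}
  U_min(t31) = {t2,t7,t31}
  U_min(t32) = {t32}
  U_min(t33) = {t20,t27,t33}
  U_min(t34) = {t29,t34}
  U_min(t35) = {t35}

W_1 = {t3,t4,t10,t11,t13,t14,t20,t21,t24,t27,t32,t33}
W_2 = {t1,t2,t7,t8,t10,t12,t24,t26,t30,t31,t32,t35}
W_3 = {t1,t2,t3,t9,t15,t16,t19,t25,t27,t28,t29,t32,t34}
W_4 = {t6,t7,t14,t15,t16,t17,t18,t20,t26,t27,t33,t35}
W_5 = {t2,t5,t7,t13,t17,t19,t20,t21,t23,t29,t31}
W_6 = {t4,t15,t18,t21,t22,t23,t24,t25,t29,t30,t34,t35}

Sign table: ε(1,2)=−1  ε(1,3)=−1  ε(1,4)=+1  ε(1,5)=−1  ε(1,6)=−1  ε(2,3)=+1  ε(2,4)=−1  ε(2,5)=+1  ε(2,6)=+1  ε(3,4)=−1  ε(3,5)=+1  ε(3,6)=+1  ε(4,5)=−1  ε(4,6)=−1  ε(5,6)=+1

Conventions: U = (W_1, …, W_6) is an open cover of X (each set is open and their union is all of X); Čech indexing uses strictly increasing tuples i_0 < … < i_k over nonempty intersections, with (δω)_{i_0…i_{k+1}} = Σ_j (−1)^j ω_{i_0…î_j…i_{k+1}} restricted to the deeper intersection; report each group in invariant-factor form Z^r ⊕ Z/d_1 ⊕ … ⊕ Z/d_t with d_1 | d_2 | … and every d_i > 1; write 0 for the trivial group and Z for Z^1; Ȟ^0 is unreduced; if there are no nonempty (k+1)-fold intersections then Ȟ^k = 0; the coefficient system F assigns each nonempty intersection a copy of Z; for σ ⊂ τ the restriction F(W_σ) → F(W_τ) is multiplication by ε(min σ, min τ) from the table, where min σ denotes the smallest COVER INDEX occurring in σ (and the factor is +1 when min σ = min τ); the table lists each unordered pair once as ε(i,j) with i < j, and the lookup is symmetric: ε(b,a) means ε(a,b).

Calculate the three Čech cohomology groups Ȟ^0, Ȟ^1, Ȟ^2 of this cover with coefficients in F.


Ȟ^0(U;F) ≅ Z,  Ȟ^1(U;F) ≅ 0,  Ȟ^2(U;F) ≅ Z/2

nonempty overlaps:
  W12={t10,t24,t32} W13={t3,t27,t32} W14={t14,t20,t27,t33} W15={t13,t20,t21} W16={t4,t21,t24} W23={t1,t2,t32} W24={t7,t26,t35} W25={t2,t7,t31} W26={t24,t30,t35} W34={t15,t16,t27} W35={t2,t19,t29} W36={t15,t25,t29,t34} W45={t7,t17,t20} W46={t15,t18,t35} W56={t21,t23,t29}
  W123={t32} W126={t24} W134={t27} W145={t20} W156={t21} W235={t2} W245={t7} W246={t35} W346={t15} W356={t29}
C dims 6,15,10; δ0: rk 5, SNF 1^5; δ1: rk 10, SNF 1^9·2
degree 0: 6−5−0 = 1 → Ȟ^0 ≅ Z
degree 1: 15−10−5 = 0 → Ȟ^1 ≅ 0
degree 2: 10−0−10 = 0 plus torsion [2] → Ȟ^2 ≅ Z/2


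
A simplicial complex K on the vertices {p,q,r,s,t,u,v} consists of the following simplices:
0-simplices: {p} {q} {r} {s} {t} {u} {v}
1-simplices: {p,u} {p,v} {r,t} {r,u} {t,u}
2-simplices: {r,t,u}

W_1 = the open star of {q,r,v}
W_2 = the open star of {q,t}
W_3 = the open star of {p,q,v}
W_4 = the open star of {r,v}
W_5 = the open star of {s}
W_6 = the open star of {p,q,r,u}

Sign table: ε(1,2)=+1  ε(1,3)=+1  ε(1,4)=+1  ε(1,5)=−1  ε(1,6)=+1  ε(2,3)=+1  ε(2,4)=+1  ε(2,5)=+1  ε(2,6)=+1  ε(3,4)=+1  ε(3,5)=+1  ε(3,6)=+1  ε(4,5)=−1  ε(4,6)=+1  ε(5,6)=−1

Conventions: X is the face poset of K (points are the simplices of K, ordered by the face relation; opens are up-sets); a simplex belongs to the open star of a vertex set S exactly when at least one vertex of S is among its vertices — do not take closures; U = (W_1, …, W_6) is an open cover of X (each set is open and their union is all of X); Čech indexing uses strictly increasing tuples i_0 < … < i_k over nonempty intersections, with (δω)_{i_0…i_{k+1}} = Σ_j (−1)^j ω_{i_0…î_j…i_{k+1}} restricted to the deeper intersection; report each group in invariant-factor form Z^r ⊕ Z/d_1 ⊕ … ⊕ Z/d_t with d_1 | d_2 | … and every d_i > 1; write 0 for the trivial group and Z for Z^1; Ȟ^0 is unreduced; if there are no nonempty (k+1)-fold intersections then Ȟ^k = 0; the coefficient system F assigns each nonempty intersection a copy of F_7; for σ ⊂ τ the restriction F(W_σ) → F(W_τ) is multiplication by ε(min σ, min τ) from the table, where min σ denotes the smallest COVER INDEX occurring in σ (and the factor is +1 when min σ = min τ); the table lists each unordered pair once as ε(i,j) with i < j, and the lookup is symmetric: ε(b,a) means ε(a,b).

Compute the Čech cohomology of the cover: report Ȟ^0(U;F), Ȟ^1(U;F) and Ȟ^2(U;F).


nonempty overlaps:
  W1={{q},{r},{v},{p,v},{r,t},{r,u},{r,t,u}} W2={{q},{t},{r,t},{t,u},{r,t,u}} W3={{p},{q},{v},{p,u},{p,v}} W4={{r},{v},{p,v},{r,t},{r,u},{r,t,u}} W5={{s}} W6={{p},{q},{r},{u},{p,u},{p,v},{r,t},{r,u},{t,u},{r,t,u}}
  W12={{q},{r,t},{r,t,u}} W13={{q},{v},{p,v}} W14={{r},{v},{p,v},{r,t},{r,u},{r,t,u}} W16={{q},{r},{p,v},{r,t},{r,u},{r,t,u}} W23={{q}} W24={{r,t},{r,t,u}} W26={{q},{r,t},{t,u},{r,t,u}} W34={{v},{p,v}} W36={{p},{q},{p,u},{p,v}} W46={{r},{p,v},{r,t},{r,u},{r,t,u}}
  W123={{q}} W124={{r,t},{r,t,u}} W126={{q},{r,t},{r,t,u}} W134={{v},{p,v}} W136={{q},{p,v}} W146={{r},{p,v},{r,t},{r,u},{r,t,u}} W236={{q}} W246={{r,t},{r,t,u}} W346={{p,v}}
  W1236={{q}} W1246={{r,t},{r,t,u}} W1346={{p,v}}
C dims 6,10,9,3; δ0: rk_F7 4; δ1: rk_F7 6; δ2: rk_F7 3
degree 0: 6−4−0 = 2 → Ȟ^0 ≅ Z/7 ⊕ Z/7
degree 1: 10−6−4 = 0 → Ȟ^1 ≅ 0
degree 2: 9−3−6 = 0 → Ȟ^2 ≅ 0

Ȟ^0 ≅ Z/7 ⊕ Z/7, Ȟ^1 ≅ 0, Ȟ^2 ≅ 0


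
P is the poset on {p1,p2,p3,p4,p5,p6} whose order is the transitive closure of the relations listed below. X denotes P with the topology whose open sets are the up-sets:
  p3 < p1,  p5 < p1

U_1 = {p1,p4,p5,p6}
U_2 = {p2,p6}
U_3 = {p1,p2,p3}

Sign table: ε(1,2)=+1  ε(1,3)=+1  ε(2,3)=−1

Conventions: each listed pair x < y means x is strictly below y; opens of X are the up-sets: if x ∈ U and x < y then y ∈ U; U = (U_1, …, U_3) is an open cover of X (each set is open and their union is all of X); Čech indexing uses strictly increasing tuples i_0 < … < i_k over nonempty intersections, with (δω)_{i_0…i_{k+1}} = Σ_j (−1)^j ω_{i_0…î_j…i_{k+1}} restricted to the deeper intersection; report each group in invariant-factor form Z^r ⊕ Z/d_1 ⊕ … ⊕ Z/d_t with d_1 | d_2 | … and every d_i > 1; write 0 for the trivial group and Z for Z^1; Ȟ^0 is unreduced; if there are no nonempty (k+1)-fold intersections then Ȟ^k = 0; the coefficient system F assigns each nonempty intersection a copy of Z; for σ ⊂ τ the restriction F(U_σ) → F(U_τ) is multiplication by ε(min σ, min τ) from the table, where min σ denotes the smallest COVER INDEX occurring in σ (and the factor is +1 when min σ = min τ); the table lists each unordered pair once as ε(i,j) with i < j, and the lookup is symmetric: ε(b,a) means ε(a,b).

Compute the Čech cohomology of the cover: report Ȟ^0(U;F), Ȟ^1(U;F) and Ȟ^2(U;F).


nonempty intersections:
  U12={p6} U13={p1} U23={p2}
C dims 3,3; δ0: rk 3, SNF 1^2·2
Ȟ^0: (3−3)−0=0 ⇒ 0
Ȟ^1: (3−0)−3=0 plus torsion [2] ⇒ Z/2
Ȟ^2: (0−0)−0=0 ⇒ 0

Ȟ^0(U;F) ≅ 0; Ȟ^1(U;F) ≅ Z/2; Ȟ^2(U;F) ≅ 0


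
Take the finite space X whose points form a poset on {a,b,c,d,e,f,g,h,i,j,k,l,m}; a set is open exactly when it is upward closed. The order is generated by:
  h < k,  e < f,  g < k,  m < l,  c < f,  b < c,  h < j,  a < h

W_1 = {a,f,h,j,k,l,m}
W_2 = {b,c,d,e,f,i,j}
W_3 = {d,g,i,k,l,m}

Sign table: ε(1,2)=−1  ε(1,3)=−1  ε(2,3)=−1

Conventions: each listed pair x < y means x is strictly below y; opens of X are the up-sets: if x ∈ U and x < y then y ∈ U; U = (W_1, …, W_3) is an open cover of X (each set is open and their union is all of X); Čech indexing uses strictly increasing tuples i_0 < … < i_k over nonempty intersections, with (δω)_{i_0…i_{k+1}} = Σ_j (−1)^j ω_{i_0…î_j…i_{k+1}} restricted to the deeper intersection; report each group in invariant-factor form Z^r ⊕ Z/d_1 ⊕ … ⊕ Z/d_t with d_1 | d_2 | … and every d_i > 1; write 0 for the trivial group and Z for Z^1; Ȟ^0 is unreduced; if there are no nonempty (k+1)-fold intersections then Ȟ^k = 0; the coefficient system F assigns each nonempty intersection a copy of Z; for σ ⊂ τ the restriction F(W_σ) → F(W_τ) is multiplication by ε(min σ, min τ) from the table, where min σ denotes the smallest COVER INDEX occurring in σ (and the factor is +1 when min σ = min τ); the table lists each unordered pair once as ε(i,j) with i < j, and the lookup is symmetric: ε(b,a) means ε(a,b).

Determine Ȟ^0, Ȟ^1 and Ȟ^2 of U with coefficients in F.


nonempty intersections:
  W12={f,j} W13={k,l,m} W23={d,i}
C dims 3,3; δ0: rk 3, SNF 1^2·2
Ȟ^0: (3−3)−0=0 ⇒ 0
Ȟ^1: (3−0)−3=0 plus torsion [2] ⇒ Z/2
Ȟ^2: (0−0)−0=0 ⇒ 0

Ȟ^0(U;F) ≅ 0,  Ȟ^1(U;F) ≅ Z/2,  Ȟ^2(U;F) ≅ 0


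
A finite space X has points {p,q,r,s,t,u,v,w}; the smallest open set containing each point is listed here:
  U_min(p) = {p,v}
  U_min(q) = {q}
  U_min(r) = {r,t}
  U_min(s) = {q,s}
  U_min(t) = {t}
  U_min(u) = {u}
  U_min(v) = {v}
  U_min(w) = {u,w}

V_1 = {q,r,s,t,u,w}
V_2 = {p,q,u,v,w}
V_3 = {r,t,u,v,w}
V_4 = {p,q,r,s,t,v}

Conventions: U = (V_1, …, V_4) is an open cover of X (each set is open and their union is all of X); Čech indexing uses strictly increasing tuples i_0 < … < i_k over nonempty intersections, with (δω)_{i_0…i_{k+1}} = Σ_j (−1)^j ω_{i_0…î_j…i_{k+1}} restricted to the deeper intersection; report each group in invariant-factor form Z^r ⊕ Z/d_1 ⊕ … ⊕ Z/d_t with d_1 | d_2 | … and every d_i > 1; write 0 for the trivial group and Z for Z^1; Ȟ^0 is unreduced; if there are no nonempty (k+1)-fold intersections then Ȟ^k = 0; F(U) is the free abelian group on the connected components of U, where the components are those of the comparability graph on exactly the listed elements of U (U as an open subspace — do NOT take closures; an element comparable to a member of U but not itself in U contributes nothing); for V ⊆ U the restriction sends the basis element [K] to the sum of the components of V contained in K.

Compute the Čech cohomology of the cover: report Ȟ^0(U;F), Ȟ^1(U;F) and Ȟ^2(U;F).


nerve of the cover:
  V12={q,u,w} V13={r,t,u,w} V14={q,r,s,t} V23={u,v,w} V24={p,q,v} V34={r,t,v}
  V123={u,w} V124={q} V134={r,t} V234={v}
components per intersection:
  V1: {q,s} {r,t} {u,w}
  V2: {p,v} {q} {u,w}
  V3: {r,t} {u,w} {v}
  V4: {p,v} {q,s} {r,t}
  V12: {q} {u,w}
  V13: {r,t} {u,w}
  V14: {q,s} {r,t}
  V23: {u,w} {v}
  V24: {p,v} {q}
  V34: {r,t} {v}
  V123: {u,w}
  V124: {q}
  V134: {r,t}
  V234: {v}
C dims 12,12,4; δ0: rk 8, SNF 1^8; δ1: rk 4, SNF 1^4
Ȟ^0 = (12 − 8) − 0 = 4, so Ȟ^0 ≅ Z^4
Ȟ^1 = (12 − 4) − 8 = 0, so Ȟ^1 ≅ 0
Ȟ^2 = (4 − 0) − 4 = 0, so Ȟ^2 ≅ 0

Ȟ^0 ≅ Z^4; Ȟ^1 ≅ 0; Ȟ^2 ≅ 0


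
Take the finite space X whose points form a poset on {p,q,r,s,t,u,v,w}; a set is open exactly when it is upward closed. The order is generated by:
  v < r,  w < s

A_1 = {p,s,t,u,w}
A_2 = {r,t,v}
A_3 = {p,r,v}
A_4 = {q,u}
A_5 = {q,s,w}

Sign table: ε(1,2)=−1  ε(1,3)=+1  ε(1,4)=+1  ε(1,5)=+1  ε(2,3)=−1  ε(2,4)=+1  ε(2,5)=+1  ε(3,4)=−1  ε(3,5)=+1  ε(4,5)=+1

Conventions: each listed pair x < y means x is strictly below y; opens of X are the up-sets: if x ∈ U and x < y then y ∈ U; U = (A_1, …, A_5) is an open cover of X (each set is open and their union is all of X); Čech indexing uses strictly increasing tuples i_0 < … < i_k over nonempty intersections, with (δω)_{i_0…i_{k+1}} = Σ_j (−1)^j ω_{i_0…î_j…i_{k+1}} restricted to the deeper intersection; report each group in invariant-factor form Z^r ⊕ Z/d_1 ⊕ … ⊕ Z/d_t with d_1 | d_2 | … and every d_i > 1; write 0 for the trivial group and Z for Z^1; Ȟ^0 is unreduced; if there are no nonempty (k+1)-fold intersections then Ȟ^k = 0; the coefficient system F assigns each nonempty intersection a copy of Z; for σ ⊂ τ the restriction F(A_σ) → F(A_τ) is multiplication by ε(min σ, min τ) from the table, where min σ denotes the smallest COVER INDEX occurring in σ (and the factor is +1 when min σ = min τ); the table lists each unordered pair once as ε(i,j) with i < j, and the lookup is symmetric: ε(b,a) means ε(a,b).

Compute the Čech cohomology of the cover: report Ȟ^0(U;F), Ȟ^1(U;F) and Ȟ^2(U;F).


cover nerve:
  A12={t} A13={p} A14={u} A15={s,w} A23={r,v} A45={q}
C dims 5,6; δ0: rk 4, SNF 1^4
Ȟ^0: (5−4)−0=1 ⇒ Z
Ȟ^1: (6−0)−4=2 ⇒ Z^2
Ȟ^2: (0−0)−0=0 ⇒ 0

Ȟ^0 ≅ Z, Ȟ^1 ≅ Z^2 and Ȟ^2 ≅ 0


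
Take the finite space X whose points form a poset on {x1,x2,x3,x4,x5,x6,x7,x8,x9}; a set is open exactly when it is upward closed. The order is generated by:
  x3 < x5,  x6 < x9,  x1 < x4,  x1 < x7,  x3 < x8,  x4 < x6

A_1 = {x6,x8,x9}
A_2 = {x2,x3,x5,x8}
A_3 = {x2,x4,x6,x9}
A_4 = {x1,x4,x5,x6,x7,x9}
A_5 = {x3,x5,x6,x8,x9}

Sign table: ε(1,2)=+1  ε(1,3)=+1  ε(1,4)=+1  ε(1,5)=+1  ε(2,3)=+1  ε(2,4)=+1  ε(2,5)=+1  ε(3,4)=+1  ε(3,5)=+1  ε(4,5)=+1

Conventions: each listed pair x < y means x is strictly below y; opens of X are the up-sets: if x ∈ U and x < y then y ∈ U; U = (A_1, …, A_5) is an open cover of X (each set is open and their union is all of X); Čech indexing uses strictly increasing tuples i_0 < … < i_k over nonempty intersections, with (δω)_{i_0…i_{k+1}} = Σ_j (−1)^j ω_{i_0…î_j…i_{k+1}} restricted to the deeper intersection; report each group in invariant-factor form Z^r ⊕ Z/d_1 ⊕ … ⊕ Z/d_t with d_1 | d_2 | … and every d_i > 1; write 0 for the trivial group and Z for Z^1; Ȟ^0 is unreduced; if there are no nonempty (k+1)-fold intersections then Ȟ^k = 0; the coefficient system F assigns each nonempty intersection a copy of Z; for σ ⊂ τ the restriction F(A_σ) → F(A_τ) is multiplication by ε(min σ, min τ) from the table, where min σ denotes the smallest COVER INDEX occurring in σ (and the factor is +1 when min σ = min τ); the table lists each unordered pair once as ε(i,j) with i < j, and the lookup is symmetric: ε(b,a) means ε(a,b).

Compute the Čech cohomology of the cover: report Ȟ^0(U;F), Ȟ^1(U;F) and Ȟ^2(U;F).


cover nerve:
  A12={x8} A13={x6,x9} A14={x6,x9} A15={x6,x8,x9} A23={x2} A24={x5} A25={x3,x5,x8} A34={x4,x6,x9} A35={x6,x9} A45={x5,x6,x9}
  A125={x8} A134={x6,x9} A135={x6,x9} A145={x6,x9} A245={x5} A345={x6,x9}
  A1345={x6,x9}
C dims 5,10,6,1; δ0: rk 4, SNF 1^4; δ1: rk 5, SNF 1^5; δ2: rk 1, SNF 1^1
Ȟ^0: (5−4)−0=1 ⇒ Z
Ȟ^1: (10−5)−4=1 ⇒ Z
Ȟ^2: (6−1)−5=0 ⇒ 0

Ȟ^0(U;F) ≅ Z, Ȟ^1(U;F) ≅ Z, Ȟ^2(U;F) ≅ 0


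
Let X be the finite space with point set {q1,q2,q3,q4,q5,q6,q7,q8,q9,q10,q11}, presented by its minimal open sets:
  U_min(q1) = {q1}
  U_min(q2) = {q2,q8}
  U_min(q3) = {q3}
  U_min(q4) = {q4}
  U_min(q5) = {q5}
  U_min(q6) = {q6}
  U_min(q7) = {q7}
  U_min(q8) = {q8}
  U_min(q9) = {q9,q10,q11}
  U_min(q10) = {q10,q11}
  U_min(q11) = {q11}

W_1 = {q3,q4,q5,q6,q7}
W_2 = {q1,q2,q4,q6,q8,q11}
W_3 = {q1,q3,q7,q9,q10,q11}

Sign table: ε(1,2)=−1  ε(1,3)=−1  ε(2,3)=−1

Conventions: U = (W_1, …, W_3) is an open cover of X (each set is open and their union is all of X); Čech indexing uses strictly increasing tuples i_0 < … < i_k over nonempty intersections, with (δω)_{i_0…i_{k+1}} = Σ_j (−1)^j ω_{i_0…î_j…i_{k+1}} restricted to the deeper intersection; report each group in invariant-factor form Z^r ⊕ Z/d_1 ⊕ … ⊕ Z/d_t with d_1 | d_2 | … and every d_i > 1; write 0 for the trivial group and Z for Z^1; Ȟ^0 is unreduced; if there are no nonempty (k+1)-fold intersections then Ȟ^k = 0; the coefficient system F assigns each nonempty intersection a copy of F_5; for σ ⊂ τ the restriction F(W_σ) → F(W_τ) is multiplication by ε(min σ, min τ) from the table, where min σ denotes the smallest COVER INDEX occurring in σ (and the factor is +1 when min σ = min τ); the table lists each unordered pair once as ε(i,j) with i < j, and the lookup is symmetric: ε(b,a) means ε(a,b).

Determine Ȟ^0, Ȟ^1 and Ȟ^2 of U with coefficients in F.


Ȟ^0(U;F) ≅ 0; Ȟ^1(U;F) ≅ 0; Ȟ^2(U;F) ≅ 0

cover nerve:
  W12={q4,q6} W13={q3,q7} W23={q1,q11}
C dims 3,3; δ0: rk_F5 3
Ȟ^0: (3−3)−0=0 ⇒ 0
Ȟ^1: (3−0)−3=0 ⇒ 0
Ȟ^2: (0−0)−0=0 ⇒ 0


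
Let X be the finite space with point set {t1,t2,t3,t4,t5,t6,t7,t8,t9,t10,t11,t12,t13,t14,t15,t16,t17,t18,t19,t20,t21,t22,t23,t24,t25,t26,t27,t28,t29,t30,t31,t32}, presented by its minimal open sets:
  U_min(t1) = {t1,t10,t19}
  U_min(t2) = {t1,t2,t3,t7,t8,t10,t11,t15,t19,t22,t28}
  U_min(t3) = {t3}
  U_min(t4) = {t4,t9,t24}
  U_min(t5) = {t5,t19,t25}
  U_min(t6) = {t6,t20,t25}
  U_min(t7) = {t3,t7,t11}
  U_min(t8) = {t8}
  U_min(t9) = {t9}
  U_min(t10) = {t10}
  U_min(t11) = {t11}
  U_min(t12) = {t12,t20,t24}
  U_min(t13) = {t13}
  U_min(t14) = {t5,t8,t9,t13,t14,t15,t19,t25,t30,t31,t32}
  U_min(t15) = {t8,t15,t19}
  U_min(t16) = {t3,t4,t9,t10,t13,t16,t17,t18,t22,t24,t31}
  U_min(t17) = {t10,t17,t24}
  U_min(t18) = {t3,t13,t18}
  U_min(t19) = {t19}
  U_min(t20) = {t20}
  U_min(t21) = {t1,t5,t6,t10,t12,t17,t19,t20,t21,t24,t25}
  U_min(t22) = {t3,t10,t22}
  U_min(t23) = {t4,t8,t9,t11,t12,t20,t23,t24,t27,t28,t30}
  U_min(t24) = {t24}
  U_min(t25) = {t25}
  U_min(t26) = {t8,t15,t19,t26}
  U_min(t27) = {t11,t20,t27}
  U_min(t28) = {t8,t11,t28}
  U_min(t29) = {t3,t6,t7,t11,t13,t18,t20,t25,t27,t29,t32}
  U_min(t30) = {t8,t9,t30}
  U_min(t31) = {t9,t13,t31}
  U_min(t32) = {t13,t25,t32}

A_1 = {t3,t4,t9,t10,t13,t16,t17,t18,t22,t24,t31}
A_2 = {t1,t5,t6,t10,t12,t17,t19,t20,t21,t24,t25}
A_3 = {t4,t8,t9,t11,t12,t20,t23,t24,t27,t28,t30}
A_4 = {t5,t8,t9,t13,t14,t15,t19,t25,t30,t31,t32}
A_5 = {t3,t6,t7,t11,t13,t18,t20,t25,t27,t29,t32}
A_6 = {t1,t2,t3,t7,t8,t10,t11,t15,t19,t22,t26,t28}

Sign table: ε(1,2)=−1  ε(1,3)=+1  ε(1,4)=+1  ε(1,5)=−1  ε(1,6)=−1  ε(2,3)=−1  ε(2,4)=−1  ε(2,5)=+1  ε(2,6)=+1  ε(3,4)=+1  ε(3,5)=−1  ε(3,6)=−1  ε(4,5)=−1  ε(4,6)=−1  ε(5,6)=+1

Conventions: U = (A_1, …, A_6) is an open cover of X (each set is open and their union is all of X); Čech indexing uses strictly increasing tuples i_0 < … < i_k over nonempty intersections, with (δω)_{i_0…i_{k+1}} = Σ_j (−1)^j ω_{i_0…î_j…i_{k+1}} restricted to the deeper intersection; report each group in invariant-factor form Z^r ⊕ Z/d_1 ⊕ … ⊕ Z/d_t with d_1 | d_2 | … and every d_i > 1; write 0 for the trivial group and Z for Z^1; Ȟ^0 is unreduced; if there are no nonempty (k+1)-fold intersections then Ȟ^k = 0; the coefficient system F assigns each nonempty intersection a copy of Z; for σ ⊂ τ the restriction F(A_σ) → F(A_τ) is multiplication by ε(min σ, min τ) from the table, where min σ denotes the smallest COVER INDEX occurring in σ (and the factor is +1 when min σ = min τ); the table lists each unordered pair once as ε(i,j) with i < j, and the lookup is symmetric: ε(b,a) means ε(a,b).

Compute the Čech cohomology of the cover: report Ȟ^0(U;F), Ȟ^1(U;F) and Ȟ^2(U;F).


cover nerve:
  A12={t10,t17,t24} A13={t4,t9,t24} A14={t9,t13,t31} A15={t3,t13,t18} A16={t3,t10,t22} A23={t12,t20,t24} A24={t5,t19,t25} A25={t6,t20,t25} A26={t1,t10,t19} A34={t8,t9,t30} A35={t11,t20,t27} A36={t8,t11,t28} A45={t13,t25,t32} A46={t8,t15,t19} A56={t3,t7,t11}
  A123={t24} A126={t10} A134={t9} A145={t13} A156={t3} A235={t20} A245={t25} A246={t19} A346={t8} A356={t11}
C dims 6,15,10; δ0: rk 5, SNF 1^5; δ1: rk 10, SNF 1^9·2
Ȟ^0: (6−5)−0=1 ⇒ Z
Ȟ^1: (15−10)−5=0 ⇒ 0
Ȟ^2: (10−0)−10=0 plus torsion [2] ⇒ Z/2

Ȟ^0 ≅ Z, Ȟ^1 ≅ 0 and Ȟ^2 ≅ Z/2


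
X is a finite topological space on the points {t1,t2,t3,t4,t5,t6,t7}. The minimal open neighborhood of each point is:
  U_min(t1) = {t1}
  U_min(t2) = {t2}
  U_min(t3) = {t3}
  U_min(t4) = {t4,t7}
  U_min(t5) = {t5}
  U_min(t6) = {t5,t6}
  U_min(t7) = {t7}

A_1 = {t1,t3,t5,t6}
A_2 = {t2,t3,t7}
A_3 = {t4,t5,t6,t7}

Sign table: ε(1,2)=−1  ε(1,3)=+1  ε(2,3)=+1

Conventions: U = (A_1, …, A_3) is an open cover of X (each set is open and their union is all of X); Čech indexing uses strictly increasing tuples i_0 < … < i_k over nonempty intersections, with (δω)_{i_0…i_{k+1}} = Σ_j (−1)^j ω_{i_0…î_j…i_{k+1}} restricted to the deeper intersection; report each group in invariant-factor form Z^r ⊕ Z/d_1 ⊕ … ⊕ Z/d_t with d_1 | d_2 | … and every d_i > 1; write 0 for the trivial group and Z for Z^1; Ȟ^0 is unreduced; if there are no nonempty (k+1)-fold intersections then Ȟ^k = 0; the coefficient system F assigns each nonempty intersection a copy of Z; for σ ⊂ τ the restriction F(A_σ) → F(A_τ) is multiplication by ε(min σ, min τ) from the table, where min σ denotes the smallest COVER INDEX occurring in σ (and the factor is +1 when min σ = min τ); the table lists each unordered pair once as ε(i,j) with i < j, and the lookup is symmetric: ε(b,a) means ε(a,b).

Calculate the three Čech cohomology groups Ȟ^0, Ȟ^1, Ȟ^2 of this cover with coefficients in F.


nerve of the cover:
  A12={t3} A13={t5,t6} A23={t7}
C dims 3,3; δ0: rk 3, SNF 1^2·2
Ȟ^0 = (3 − 3) − 0 = 0, so Ȟ^0 ≅ 0
Ȟ^1 = (3 − 0) − 3 = 0 plus torsion [2], so Ȟ^1 ≅ Z/2
Ȟ^2 = (0 − 0) − 0 = 0, so Ȟ^2 ≅ 0

Ȟ^0 = 0, Ȟ^1 = Z/2, Ȟ^2 = 0


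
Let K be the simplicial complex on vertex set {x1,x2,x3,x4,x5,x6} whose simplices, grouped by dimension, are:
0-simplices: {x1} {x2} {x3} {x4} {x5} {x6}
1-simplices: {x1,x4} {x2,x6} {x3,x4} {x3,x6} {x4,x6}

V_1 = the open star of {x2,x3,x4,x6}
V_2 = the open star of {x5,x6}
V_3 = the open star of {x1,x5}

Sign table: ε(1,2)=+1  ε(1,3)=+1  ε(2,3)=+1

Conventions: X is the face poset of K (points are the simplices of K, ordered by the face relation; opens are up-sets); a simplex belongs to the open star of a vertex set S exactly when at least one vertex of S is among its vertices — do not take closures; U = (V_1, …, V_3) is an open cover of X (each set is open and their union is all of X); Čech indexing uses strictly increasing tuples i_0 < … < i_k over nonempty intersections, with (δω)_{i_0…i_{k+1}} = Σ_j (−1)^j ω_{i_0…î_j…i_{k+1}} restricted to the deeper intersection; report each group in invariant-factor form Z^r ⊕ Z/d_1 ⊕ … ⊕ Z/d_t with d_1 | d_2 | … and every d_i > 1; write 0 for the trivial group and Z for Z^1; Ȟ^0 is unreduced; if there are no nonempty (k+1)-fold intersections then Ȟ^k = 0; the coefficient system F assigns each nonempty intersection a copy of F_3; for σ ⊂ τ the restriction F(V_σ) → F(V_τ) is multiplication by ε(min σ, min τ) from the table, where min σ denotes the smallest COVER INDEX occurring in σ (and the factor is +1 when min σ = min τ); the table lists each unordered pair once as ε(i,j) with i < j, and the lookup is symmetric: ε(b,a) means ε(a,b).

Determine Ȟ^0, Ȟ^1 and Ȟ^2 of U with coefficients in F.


nerve simplices:
  V1={{x2},{x3},{x4},{x6},{x1,x4},{x2,x6},{x3,x4},{x3,x6},{x4,x6}} V2={{x5},{x6},{x2,x6},{x3,x6},{x4,x6}} V3={{x1},{x5},{x1,x4}}
  V12={{x6},{x2,x6},{x3,x6},{x4,x6}} V13={{x1,x4}} V23={{x5}}
C dims 3,3; δ0: rk_F3 2
degree 0: 3−2−0 = 1 → Ȟ^0 ≅ Z/3
degree 1: 3−0−2 = 1 → Ȟ^1 ≅ Z/3
degree 2: 0−0−0 = 0 → Ȟ^2 ≅ 0

Ȟ^0 = Z/3,  Ȟ^1 = Z/3,  Ȟ^2 = 0


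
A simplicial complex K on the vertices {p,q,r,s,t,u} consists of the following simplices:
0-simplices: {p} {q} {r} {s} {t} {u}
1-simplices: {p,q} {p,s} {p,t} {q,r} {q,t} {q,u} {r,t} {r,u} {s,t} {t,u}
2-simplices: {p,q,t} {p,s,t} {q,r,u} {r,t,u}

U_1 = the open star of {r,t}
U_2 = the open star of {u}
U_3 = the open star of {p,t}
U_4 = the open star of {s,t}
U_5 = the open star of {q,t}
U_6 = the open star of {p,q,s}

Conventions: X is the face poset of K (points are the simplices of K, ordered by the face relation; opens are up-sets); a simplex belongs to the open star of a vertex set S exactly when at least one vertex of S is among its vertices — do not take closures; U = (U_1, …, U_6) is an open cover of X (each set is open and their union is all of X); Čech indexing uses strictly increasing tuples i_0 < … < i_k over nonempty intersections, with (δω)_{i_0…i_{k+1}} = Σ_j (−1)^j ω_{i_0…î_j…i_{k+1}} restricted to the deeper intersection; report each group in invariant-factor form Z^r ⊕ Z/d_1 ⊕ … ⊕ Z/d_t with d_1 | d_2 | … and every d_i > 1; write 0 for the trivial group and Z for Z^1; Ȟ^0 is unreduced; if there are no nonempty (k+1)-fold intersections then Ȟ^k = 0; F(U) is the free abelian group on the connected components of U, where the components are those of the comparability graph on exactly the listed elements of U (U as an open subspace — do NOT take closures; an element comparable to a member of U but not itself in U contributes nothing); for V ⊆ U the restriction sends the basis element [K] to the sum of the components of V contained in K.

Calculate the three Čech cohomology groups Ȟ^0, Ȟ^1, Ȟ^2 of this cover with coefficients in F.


cover nerve:
  U1={{r},{t},{p,t},{q,r},{q,t},{r,t},{r,u},{s,t},{t,u},{p,q,t},{p,s,t},{q,r,u},{r,t,u}} U2={{u},{q,u},{r,u},{t,u},{q,r,u},{r,t,u}} U3={{p},{t},{p,q},{p,s},{p,t},{q,t},{r,t},{s,t},{t,u},{p,q,t},{p,s,t},{r,t,u}} U4={{s},{t},{p,s},{p,t},{q,t},{r,t},{s,t},{t,u},{p,q,t},{p,s,t},{r,t,u}} U5={{q},{t},{p,q},{p,t},{q,r},{q,t},{q,u},{r,t},{s,t},{t,u},{p,q,t},{p,s,t},{q,r,u},{r,t,u}} U6={{p},{q},{s},{p,q},{p,s},{p,t},{q,r},{q,t},{q,u},{s,t},{p,q,t},{p,s,t},{q,r,u}}
  U12={{r,u},{t,u},{q,r,u},{r,t,u}} U13={{t},{p,t},{q,t},{r,t},{s,t},{t,u},{p,q,t},{p,s,t},{r,t,u}} U14={{t},{p,t},{q,t},{r,t},{s,t},{t,u},{p,q,t},{p,s,t},{r,t,u}} U15={{t},{p,t},{q,r},{q,t},{r,t},{s,t},{t,u},{p,q,t},{p,s,t},{q,r,u},{r,t,u}} U16={{p,t},{q,r},{q,t},{s,t},{p,q,t},{p,s,t},{q,r,u}} U23={{t,u},{r,t,u}} U24={{t,u},{r,t,u}} U25={{q,u},{t,u},{q,r,u},{r,t,u}} U26={{q,u},{q,r,u}} U34={{t},{p,s},{p,t},{q,t},{r,t},{s,t},{t,u},{p,q,t},{p,s,t},{r,t,u}} U35={{t},{p,q},{p,t},{q,t},{r,t},{s,t},{t,u},{p,q,t},{p,s,t},{r,t,u}} U36={{p},{p,q},{p,s},{p,t},{q,t},{s,t},{p,q,t},{p,s,t}} U45={{t},{p,t},{q,t},{r,t},{s,t},{t,u},{p,q,t},{p,s,t},{r,t,u}} U46={{s},{p,s},{p,t},{q,t},{s,t},{p,q,t},{p,s,t}} U56={{q},{p,q},{p,t},{q,r},{q,t},{q,u},{s,t},{p,q,t},{p,s,t},{q,r,u}}
  U123={{t,u},{r,t,u}} U124={{t,u},{r,t,u}} U125={{t,u},{q,r,u},{r,t,u}} U126={{q,r,u}} U134={{t},{p,t},{q,t},{r,t},{s,t},{t,u},{p,q,t},{p,s,t},{r,t,u}} U135={{t},{p,t},{q,t},{r,t},{s,t},{t,u},{p,q,t},{p,s,t},{r,t,u}} U136={{p,t},{q,t},{s,t},{p,q,t},{p,s,t}} U145={{t},{p,t},{q,t},{r,t},{s,t},{t,u},{p,q,t},{p,s,t},{r,t,u}} U146={{p,t},{q,t},{s,t},{p,q,t},{p,s,t}} U156={{p,t},{q,r},{q,t},{s,t},{p,q,t},{p,s,t},{q,r,u}} U234={{t,u},{r,t,u}} U235={{t,u},{r,t,u}} U245={{t,u},{r,t,u}} U256={{q,u},{q,r,u}} U345={{t},{p,t},{q,t},{r,t},{s,t},{t,u},{p,q,t},{p,s,t},{r,t,u}} U346={{p,s},{p,t},{q,t},{s,t},{p,q,t},{p,s,t}} U356={{p,q},{p,t},{q,t},{s,t},{p,q,t},{p,s,t}} U456={{p,t},{q,t},{s,t},{p,q,t},{p,s,t}}
  U1234={{t,u},{r,t,u}} U1235={{t,u},{r,t,u}} U1245={{t,u},{r,t,u}} U1256={{q,r,u}} U1345={{t},{p,t},{q,t},{r,t},{s,t},{t,u},{p,q,t},{p,s,t},{r,t,u}} U1346={{p,t},{q,t},{s,t},{p,q,t},{p,s,t}} U1356={{p,t},{q,t},{s,t},{p,q,t},{p,s,t}} U1456={{p,t},{q,t},{s,t},{p,q,t},{p,s,t}} U2345={{t,u},{r,t,u}} U3456={{p,t},{q,t},{s,t},{p,q,t},{p,s,t}}
  U12345={{t,u},{r,t,u}} U13456={{p,t},{q,t},{s,t},{p,q,t},{p,s,t}}
components per intersection:
  U1: {{r},{t},{p,t},{q,r},{q,t},{r,t},{r,u},{s,t},{t,u},{p,q,t},{p,s,t},{q,r,u},{r,t,u}}
  U2: {{u},{q,u},{r,u},{t,u},{q,r,u},{r,t,u}}
  U3: {{p},{t},{p,q},{p,s},{p,t},{q,t},{r,t},{s,t},{t,u},{p,q,t},{p,s,t},{r,t,u}}
  U4: {{s},{t},{p,s},{p,t},{q,t},{r,t},{s,t},{t,u},{p,q,t},{p,s,t},{r,t,u}}
  U5: {{q},{t},{p,q},{p,t},{q,r},{q,t},{q,u},{r,t},{s,t},{t,u},{p,q,t},{p,s,t},{q,r,u},{r,t,u}}
  U6: {{p},{q},{s},{p,q},{p,s},{p,t},{q,r},{q,t},{q,u},{s,t},{p,q,t},{p,s,t},{q,r,u}}
  U12: {{r,u},{t,u},{q,r,u},{r,t,u}}
  U13: {{t},{p,t},{q,t},{r,t},{s,t},{t,u},{p,q,t},{p,s,t},{r,t,u}}
  U14: {{t},{p,t},{q,t},{r,t},{s,t},{t,u},{p,q,t},{p,s,t},{r,t,u}}
  U15: {{t},{p,t},{q,t},{r,t},{s,t},{t,u},{p,q,t},{p,s,t},{r,t,u}} {{q,r},{q,r,u}}
  U16: {{p,t},{q,t},{s,t},{p,q,t},{p,s,t}} {{q,r},{q,r,u}}
  U23: {{t,u},{r,t,u}}
  U24: {{t,u},{r,t,u}}
  U25: {{q,u},{q,r,u}} {{t,u},{r,t,u}}
  U26: {{q,u},{q,r,u}}
  U34: {{t},{p,s},{p,t},{q,t},{r,t},{s,t},{t,u},{p,q,t},{p,s,t},{r,t,u}}
  U35: {{t},{p,q},{p,t},{q,t},{r,t},{s,t},{t,u},{p,q,t},{p,s,t},{r,t,u}}
  U36: {{p},{p,q},{p,s},{p,t},{q,t},{s,t},{p,q,t},{p,s,t}}
  U45: {{t},{p,t},{q,t},{r,t},{s,t},{t,u},{p,q,t},{p,s,t},{r,t,u}}
  U46: {{s},{p,s},{p,t},{q,t},{s,t},{p,q,t},{p,s,t}}
  U56: {{q},{p,q},{p,t},{q,r},{q,t},{q,u},{s,t},{p,q,t},{p,s,t},{q,r,u}}
  U123: {{t,u},{r,t,u}}
  U124: {{t,u},{r,t,u}}
  U125: {{t,u},{r,t,u}} {{q,r,u}}
  U126: {{q,r,u}}
  U134: {{t},{p,t},{q,t},{r,t},{s,t},{t,u},{p,q,t},{p,s,t},{r,t,u}}
  U135: {{t},{p,t},{q,t},{r,t},{s,t},{t,u},{p,q,t},{p,s,t},{r,t,u}}
  U136: {{p,t},{q,t},{s,t},{p,q,t},{p,s,t}}
  U145: {{t},{p,t},{q,t},{r,t},{s,t},{t,u},{p,q,t},{p,s,t},{r,t,u}}
  U146: {{p,t},{q,t},{s,t},{p,q,t},{p,s,t}}
  U156: {{p,t},{q,t},{s,t},{p,q,t},{p,s,t}} {{q,r},{q,r,u}}
  U234: {{t,u},{r,t,u}}
  U235: {{t,u},{r,t,u}}
  U245: {{t,u},{r,t,u}}
  U256: {{q,u},{q,r,u}}
  U345: {{t},{p,t},{q,t},{r,t},{s,t},{t,u},{p,q,t},{p,s,t},{r,t,u}}
  U346: {{p,s},{p,t},{q,t},{s,t},{p,q,t},{p,s,t}}
  U356: {{p,q},{p,t},{q,t},{s,t},{p,q,t},{p,s,t}}
  U456: {{p,t},{q,t},{s,t},{p,q,t},{p,s,t}}
  U1234: {{t,u},{r,t,u}}
  U1235: {{t,u},{r,t,u}}
  U1245: {{t,u},{r,t,u}}
  U1256: {{q,r,u}}
  U1345: {{t},{p,t},{q,t},{r,t},{s,t},{t,u},{p,q,t},{p,s,t},{r,t,u}}
  U1346: {{p,t},{q,t},{s,t},{p,q,t},{p,s,t}}
  U1356: {{p,t},{q,t},{s,t},{p,q,t},{p,s,t}}
  U1456: {{p,t},{q,t},{s,t},{p,q,t},{p,s,t}}
  U2345: {{t,u},{r,t,u}}
  U3456: {{p,t},{q,t},{s,t},{p,q,t},{p,s,t}}
  U12345: {{t,u},{r,t,u}}
  U13456: {{p,t},{q,t},{s,t},{p,q,t},{p,s,t}}
C dims 6,18,20,10; δ0: rk 5, SNF 1^5; δ1: rk 12, SNF 1^12; δ2: rk 8, SNF 1^8
Ȟ^0: (6−5)−0=1 ⇒ Z
Ȟ^1: (18−12)−5=1 ⇒ Z
Ȟ^2: (20−8)−12=0 ⇒ 0

Ȟ^0 = Z,  Ȟ^1 = Z,  Ȟ^2 = 0


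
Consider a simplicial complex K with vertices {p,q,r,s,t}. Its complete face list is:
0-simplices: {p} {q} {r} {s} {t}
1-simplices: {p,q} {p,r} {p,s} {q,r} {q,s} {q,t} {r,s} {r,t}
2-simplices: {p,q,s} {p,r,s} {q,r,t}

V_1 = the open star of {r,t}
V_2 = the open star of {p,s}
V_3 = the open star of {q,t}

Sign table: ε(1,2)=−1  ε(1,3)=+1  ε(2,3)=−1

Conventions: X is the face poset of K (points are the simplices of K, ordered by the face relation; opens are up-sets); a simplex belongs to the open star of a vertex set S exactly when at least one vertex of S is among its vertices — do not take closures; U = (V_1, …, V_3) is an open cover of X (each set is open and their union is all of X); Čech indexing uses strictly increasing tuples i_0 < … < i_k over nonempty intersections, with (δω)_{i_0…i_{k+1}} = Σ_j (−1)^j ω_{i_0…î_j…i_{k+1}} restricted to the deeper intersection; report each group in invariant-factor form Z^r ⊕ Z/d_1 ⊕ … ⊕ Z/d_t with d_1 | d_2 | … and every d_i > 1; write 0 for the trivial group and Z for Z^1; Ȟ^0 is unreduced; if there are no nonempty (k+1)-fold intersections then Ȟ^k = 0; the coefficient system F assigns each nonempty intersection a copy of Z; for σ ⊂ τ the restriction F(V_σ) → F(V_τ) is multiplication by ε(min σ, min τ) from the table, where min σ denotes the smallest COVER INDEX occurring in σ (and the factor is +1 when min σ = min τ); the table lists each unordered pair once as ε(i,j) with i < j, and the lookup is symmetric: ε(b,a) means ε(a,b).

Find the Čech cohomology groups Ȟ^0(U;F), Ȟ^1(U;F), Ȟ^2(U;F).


Ȟ^0(U;F) ≅ Z; Ȟ^1(U;F) ≅ Z; Ȟ^2(U;F) ≅ 0

nerve of the cover:
  V1={{r},{t},{p,r},{q,r},{q,t},{r,s},{r,t},{p,r,s},{q,r,t}} V2={{p},{s},{p,q},{p,r},{p,s},{q,s},{r,s},{p,q,s},{p,r,s}} V3={{q},{t},{p,q},{q,r},{q,s},{q,t},{r,t},{p,q,s},{q,r,t}}
  V12={{p,r},{r,s},{p,r,s}} V13={{t},{q,r},{q,t},{r,t},{q,r,t}} V23={{p,q},{q,s},{p,q,s}}
C dims 3,3; δ0: rk 2, SNF 1^2
Ȟ^0 = (3 − 2) − 0 = 1, so Ȟ^0 ≅ Z
Ȟ^1 = (3 − 0) − 2 = 1, so Ȟ^1 ≅ Z
Ȟ^2 = (0 − 0) − 0 = 0, so Ȟ^2 ≅ 0


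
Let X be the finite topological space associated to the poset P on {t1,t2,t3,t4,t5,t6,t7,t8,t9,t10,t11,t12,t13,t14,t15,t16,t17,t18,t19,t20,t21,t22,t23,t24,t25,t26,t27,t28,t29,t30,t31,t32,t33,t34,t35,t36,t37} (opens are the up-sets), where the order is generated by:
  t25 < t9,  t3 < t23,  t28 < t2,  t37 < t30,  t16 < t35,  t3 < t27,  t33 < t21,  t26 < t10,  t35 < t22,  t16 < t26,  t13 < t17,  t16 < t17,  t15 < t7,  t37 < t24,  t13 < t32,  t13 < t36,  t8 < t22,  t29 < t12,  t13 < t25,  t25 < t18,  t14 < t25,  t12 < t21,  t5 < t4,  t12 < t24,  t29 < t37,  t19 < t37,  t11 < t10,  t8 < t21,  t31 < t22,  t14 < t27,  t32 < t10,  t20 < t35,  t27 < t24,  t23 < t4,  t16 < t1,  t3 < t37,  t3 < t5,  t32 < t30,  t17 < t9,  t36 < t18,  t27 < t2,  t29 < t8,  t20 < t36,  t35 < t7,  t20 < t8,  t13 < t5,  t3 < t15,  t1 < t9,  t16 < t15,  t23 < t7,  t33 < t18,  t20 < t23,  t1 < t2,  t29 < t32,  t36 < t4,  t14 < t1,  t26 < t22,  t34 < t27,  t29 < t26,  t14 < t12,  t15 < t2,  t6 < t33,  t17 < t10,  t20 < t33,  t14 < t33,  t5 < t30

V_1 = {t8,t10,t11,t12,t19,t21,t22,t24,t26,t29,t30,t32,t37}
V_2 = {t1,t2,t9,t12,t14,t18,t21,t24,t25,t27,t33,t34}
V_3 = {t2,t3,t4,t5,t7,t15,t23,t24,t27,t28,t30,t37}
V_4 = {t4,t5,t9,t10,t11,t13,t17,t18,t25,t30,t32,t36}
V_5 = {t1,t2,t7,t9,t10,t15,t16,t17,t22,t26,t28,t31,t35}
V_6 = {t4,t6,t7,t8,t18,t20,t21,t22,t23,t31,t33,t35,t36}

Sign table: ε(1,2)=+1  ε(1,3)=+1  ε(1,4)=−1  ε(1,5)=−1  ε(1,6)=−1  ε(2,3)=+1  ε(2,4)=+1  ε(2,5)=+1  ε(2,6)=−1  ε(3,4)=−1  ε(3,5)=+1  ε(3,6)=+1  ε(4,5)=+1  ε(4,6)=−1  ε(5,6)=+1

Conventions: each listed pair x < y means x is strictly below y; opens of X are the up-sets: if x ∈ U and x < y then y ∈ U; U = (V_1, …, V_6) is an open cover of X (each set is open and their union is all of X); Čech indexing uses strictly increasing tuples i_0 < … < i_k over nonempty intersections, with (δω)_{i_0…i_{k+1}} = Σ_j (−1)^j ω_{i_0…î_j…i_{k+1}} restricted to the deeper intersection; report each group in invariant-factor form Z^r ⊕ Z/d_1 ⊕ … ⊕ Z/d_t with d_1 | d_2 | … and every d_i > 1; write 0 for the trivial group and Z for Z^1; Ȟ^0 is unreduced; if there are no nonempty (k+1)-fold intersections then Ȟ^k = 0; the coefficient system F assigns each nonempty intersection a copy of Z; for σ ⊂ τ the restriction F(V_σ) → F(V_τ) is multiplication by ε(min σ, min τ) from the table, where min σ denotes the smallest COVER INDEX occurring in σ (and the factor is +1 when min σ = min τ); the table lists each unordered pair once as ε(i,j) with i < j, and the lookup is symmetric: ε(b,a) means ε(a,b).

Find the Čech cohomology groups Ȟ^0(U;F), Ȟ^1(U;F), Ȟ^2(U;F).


Ȟ^0(U;F) ≅ 0, Ȟ^1(U;F) ≅ Z/2, Ȟ^2(U;F) ≅ Z

nerve simplices:
  V12={t12,t21,t24} V13={t24,t30,t37} V14={t10,t11,t30,t32} V15={t10,t22,t26} V16={t8,t21,t22} V23={t2,t24,t27} V24={t9,t18,t25} V25={t1,t2,t9} V26={t18,t21,t33} V34={t4,t5,t30} V35={t2,t7,t15,t28} V36={t4,t7,t23} V45={t9,t10,t17} V46={t4,t18,t36} V56={t7,t22,t31,t35}
  V123={t24} V126={t21} V134={t30} V145={t10} V156={t22} V235={t2} V245={t9} V246={t18} V346={t4} V356={t7}
C dims 6,15,10; δ0: rk 6, SNF 1^5·2; δ1: rk 9, SNF 1^9
degree 0: 6−6−0 = 0 → Ȟ^0 ≅ 0
degree 1: 15−9−6 = 0 plus torsion [2] → Ȟ^1 ≅ Z/2
degree 2: 10−0−9 = 1 → Ȟ^2 ≅ Z
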